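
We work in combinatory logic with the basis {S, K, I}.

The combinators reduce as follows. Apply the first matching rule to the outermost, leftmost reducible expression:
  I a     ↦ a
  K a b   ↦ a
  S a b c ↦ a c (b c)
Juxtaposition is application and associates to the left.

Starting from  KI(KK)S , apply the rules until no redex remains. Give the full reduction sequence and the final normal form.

  start: KI(KK)S
  →1  IS
  →2  S

Answer: normal form = S  (in 2 steps)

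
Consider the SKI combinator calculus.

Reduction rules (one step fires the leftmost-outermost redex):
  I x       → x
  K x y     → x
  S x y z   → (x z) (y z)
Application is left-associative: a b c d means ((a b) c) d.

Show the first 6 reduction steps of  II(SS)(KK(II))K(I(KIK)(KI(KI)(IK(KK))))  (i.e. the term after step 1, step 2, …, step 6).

  start: II(SS)(KK(II))K(I(KIK)(KI(KI)(IK(KK))))
  →1  I(SS)(KK(II))K(I(KIK)(KI(KI)(IK(KK))))
  →2  SS(KK(II))K(I(KIK)(KI(KI)(IK(KK))))
  →3  SK(KK(II)K)(I(KIK)(KI(KI)(IK(KK))))
  →4  K(I(KIK)(KI(KI)(IK(KK))))(KK(II)K(I(KIK)(KI(KI)(IK(KK)))))
  →5  I(KIK)(KI(KI)(IK(KK)))
  →6  KIK(KI(KI)(IK(KK)))

Answer: after 6 steps: KIK(KI(KI)(IK(KK)))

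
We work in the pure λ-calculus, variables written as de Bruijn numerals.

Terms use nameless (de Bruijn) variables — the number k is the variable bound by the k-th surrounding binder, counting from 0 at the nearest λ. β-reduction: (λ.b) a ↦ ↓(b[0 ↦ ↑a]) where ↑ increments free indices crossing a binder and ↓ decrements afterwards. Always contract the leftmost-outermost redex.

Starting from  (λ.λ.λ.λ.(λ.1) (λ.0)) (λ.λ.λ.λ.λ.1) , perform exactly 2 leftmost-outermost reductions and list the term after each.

  start: (λ.λ.λ.λ.(λ.1) (λ.0)) (λ.λ.λ.λ.λ.1)
  →1  λ.λ.λ.(λ.1) (λ.0)
  →2  λ.λ.λ.0

Answer: after 2 steps: λ.λ.λ.0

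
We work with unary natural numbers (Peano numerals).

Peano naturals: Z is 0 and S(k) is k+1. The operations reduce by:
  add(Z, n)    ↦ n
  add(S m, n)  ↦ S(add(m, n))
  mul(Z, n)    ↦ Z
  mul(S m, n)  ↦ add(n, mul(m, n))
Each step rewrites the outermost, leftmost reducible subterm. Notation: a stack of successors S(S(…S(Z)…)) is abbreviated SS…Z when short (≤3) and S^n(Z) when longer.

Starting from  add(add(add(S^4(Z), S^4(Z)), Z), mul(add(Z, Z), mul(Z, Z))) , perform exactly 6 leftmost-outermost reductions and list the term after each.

Answer: after 6 steps: S(S(add(add(add(SSZ, S^4(Z)), Z), mul(add(Z, Z), mul(Z, Z)))))

Reduction:
  start: add(add(add(S^4(Z), S^4(Z)), Z), mul(add(Z, Z), mul(Z, Z)))
  →1  add(add(S(add(SSSZ, S^4(Z))), Z), mul(add(Z, Z), mul(Z, Z)))
  →2  add(S(add(add(SSSZ, S^4(Z)), Z)), mul(add(Z, Z), mul(Z, Z)))
  →3  S(add(add(add(SSSZ, S^4(Z)), Z), mul(add(Z, Z), mul(Z, Z))))
  →4  S(add(add(S(add(SSZ, S^4(Z))), Z), mul(add(Z, Z), mul(Z, Z))))
  →5  S(add(S(add(add(SSZ, S^4(Z)), Z)), mul(add(Z, Z), mul(Z, Z))))
  →6  S(S(add(add(add(SSZ, S^4(Z)), Z), mul(add(Z, Z), mul(Z, Z)))))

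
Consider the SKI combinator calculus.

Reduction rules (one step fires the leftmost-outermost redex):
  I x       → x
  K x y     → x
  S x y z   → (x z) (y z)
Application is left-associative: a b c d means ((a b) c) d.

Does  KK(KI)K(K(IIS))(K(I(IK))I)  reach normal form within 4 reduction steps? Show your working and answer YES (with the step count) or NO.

  start: KK(KI)K(K(IIS))(K(I(IK))I)
  [1] KK(K(IIS))(K(I(IK))I)
  [2] K(K(I(IK))I)
  [3] K(I(IK))
  [4] K(IK)

Answer: NO — after 4 steps the term is K(IK), not yet normal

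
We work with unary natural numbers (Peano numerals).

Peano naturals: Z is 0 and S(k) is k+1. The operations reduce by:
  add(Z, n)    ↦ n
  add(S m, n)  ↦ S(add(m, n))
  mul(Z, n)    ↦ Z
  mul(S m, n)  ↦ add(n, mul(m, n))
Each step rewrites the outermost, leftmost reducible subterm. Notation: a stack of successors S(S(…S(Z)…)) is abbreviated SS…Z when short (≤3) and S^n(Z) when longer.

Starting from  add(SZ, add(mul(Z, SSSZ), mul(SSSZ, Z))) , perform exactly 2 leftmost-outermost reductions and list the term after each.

  start: add(SZ, add(mul(Z, SSSZ), mul(SSSZ, Z)))
  step 1: S(add(Z, add(mul(Z, SSSZ), mul(SSSZ, Z))))
  step 2: S(add(mul(Z, SSSZ), mul(SSSZ, Z)))

Answer: after 2 steps: S(add(mul(Z, SSSZ), mul(SSSZ, Z)))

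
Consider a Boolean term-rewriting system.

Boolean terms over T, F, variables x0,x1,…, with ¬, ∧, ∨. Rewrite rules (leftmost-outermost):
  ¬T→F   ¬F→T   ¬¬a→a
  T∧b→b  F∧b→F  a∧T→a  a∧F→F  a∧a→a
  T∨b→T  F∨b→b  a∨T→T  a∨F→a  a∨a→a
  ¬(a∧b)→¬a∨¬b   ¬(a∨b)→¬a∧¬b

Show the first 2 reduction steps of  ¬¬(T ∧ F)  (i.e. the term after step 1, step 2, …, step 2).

Answer: after 2 steps: F

Reduction:
  start: ¬¬(T ∧ F)
  step 1: T ∧ F
  step 2: F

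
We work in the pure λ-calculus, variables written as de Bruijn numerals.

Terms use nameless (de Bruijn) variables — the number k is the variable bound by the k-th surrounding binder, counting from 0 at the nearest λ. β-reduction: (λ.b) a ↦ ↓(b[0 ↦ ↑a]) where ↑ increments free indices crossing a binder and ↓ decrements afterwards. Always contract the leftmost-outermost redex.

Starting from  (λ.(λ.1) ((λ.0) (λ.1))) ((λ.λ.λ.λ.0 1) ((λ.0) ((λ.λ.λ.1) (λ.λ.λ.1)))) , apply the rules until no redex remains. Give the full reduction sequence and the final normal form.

Answer: normal form = λ.λ.λ.0 1  (in 3 steps)

Working:
  start: (λ.(λ.1) ((λ.0) (λ.1))) ((λ.λ.λ.λ.0 1) ((λ.0) ((λ.λ.λ.1) (λ.λ.λ.1))))
  →1  (λ.(λ.λ.λ.λ.0 1) ((λ.0) ((λ.λ.λ.1) (λ.λ.λ.1)))) ((λ.0) (λ.(λ.λ.λ.λ.0 1) ((λ.0) ((λ.λ.λ.1) (λ.λ.λ.1)))))
  →2  (λ.λ.λ.λ.0 1) ((λ.0) ((λ.λ.λ.1) (λ.λ.λ.1)))
  →3  λ.λ.λ.0 1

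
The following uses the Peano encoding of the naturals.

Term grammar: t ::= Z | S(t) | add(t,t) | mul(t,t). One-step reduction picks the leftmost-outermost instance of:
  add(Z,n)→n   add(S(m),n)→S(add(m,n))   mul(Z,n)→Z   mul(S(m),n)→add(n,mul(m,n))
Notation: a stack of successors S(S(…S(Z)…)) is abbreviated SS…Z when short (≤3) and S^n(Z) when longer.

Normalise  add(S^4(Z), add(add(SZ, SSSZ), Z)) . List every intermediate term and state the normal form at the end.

  start: add(S^4(Z), add(add(SZ, SSSZ), Z))
  step 1: S(add(SSSZ, add(add(SZ, SSSZ), Z)))
  step 2: S(S(add(SSZ, add(add(SZ, SSSZ), Z))))
  step 3: S(S(S(add(SZ, add(add(SZ, SSSZ), Z)))))
  step 4: S(S(S(S(add(Z, add(add(SZ, SSSZ), Z))))))
  step 5: S(S(S(S(add(add(SZ, SSSZ), Z)))))
  step 6: S(S(S(S(add(S(add(Z, SSSZ)), Z)))))
  step 7: S(S(S(S(S(add(add(Z, SSSZ), Z))))))
  step 8: S(S(S(S(S(add(SSSZ, Z))))))
  step 9: S(S(S(S(S(S(add(SSZ, Z)))))))
  step 10: S(S(S(S(S(S(S(add(SZ, Z))))))))
  step 11: S(S(S(S(S(S(S(S(add(Z, Z)))))))))
  step 12: S^8(Z)

Answer: normal form = S^8(Z)  (in 12 steps)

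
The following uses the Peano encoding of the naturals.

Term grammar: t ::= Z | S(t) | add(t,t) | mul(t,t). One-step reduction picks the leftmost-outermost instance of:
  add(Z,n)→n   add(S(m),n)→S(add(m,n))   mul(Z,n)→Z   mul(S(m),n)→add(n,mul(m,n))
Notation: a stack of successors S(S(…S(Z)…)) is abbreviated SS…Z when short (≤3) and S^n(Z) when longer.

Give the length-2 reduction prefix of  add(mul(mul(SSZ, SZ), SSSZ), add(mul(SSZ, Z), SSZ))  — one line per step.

  start: add(mul(mul(SSZ, SZ), SSSZ), add(mul(SSZ, Z), SSZ))
  →1  add(mul(add(SZ, mul(SZ, SZ)), SSSZ), add(mul(SSZ, Z), SSZ))
  →2  add(mul(S(add(Z, mul(SZ, SZ))), SSSZ), add(mul(SSZ, Z), SSZ))

Answer: after 2 steps: add(mul(S(add(Z, mul(SZ, SZ))), SSSZ), add(mul(SSZ, Z), SSZ))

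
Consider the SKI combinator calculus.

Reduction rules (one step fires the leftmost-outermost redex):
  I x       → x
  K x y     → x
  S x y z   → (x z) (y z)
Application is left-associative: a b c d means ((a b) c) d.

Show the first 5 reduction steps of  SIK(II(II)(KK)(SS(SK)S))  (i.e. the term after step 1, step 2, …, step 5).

  start: SIK(II(II)(KK)(SS(SK)S))
  step 1: I(II(II)(KK)(SS(SK)S))(K(II(II)(KK)(SS(SK)S)))
  step 2: II(II)(KK)(SS(SK)S)(K(II(II)(KK)(SS(SK)S)))
  step 3: I(II)(KK)(SS(SK)S)(K(II(II)(KK)(SS(SK)S)))
  step 4: II(KK)(SS(SK)S)(K(II(II)(KK)(SS(SK)S)))
  step 5: I(KK)(SS(SK)S)(K(II(II)(KK)(SS(SK)S)))

Answer: after 5 steps: I(KK)(SS(SK)S)(K(II(II)(KK)(SS(SK)S)))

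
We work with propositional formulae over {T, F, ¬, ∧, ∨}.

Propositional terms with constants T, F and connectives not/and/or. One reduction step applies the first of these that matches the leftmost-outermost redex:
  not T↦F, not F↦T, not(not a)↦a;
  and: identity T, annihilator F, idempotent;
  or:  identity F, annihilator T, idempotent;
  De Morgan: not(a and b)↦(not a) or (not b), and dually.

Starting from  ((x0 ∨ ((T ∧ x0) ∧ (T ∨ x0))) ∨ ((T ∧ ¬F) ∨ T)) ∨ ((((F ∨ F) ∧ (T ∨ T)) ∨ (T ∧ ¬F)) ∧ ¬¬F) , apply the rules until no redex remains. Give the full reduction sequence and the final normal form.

  start: ((x0 ∨ ((T ∧ x0) ∧ (T ∨ x0))) ∨ ((T ∧ ¬F) ∨ T)) ∨ ((((F ∨ F) ∧ (T ∨ T)) ∨ (T ∧ ¬F)) ∧ ¬¬F)
  [1] ((x0 ∨ (x0 ∧ (T ∨ x0))) ∨ ((T ∧ ¬F) ∨ T)) ∨ ((((F ∨ F) ∧ (T ∨ T)) ∨ (T ∧ ¬F)) ∧ ¬¬F)
  [2] ((x0 ∨ (x0 ∧ T)) ∨ ((T ∧ ¬F) ∨ T)) ∨ ((((F ∨ F) ∧ (T ∨ T)) ∨ (T ∧ ¬F)) ∧ ¬¬F)
  [3] ((x0 ∨ x0) ∨ ((T ∧ ¬F) ∨ T)) ∨ ((((F ∨ F) ∧ (T ∨ T)) ∨ (T ∧ ¬F)) ∧ ¬¬F)
  [4] (x0 ∨ ((T ∧ ¬F) ∨ T)) ∨ ((((F ∨ F) ∧ (T ∨ T)) ∨ (T ∧ ¬F)) ∧ ¬¬F)
  [5] (x0 ∨ T) ∨ ((((F ∨ F) ∧ (T ∨ T)) ∨ (T ∧ ¬F)) ∧ ¬¬F)
  [6] T ∨ ((((F ∨ F) ∧ (T ∨ T)) ∨ (T ∧ ¬F)) ∧ ¬¬F)
  [7] T

Answer: normal form = T  (in 7 steps)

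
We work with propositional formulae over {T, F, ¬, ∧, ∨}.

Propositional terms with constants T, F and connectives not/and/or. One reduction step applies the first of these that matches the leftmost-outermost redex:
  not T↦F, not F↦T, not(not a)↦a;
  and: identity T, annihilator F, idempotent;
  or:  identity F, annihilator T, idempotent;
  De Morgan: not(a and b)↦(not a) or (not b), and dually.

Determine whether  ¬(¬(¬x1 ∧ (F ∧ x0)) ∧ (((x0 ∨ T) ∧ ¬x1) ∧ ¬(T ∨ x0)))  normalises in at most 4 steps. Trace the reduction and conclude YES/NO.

Answer: NO — after 4 steps the term is F ∨ ¬(((x0 ∨ T) ∧ ¬x1) ∧ ¬(T ∨ x0)), not yet normal

Reduction:
  start: ¬(¬(¬x1 ∧ (F ∧ x0)) ∧ (((x0 ∨ T) ∧ ¬x1) ∧ ¬(T ∨ x0)))
  step 1: ¬¬(¬x1 ∧ (F ∧ x0)) ∨ ¬(((x0 ∨ T) ∧ ¬x1) ∧ ¬(T ∨ x0))
  step 2: (¬x1 ∧ (F ∧ x0)) ∨ ¬(((x0 ∨ T) ∧ ¬x1) ∧ ¬(T ∨ x0))
  step 3: (¬x1 ∧ F) ∨ ¬(((x0 ∨ T) ∧ ¬x1) ∧ ¬(T ∨ x0))
  step 4: F ∨ ¬(((x0 ∨ T) ∧ ¬x1) ∧ ¬(T ∨ x0))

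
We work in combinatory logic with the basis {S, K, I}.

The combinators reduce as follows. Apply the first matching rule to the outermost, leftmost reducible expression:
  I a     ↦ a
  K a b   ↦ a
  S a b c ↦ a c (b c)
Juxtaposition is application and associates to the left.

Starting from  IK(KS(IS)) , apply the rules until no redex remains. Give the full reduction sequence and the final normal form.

  start: IK(KS(IS))
  →1  K(KS(IS))
  →2  KS

Answer: normal form = KS  (in 2 steps)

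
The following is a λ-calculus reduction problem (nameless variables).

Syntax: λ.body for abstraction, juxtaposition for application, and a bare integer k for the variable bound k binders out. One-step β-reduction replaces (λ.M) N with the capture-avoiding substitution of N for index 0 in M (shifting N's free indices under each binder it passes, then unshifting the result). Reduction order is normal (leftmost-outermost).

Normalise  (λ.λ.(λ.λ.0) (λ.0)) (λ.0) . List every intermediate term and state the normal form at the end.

Answer: normal form = λ.λ.0  (in 2 steps)

Derivation:
  start: (λ.λ.(λ.λ.0) (λ.0)) (λ.0)
  [1] λ.(λ.λ.0) (λ.0)
  [2] λ.λ.0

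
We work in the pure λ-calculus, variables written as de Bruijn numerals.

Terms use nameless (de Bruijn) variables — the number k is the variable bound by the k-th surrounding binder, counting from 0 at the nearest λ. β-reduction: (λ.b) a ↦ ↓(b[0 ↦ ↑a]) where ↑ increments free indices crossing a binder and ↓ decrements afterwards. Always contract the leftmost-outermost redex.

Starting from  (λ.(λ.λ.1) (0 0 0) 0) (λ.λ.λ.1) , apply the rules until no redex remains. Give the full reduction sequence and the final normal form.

  start: (λ.(λ.λ.1) (0 0 0) 0) (λ.λ.λ.1)
  →1  (λ.λ.1) ((λ.λ.λ.1) (λ.λ.λ.1) (λ.λ.λ.1)) (λ.λ.λ.1)
  →2  (λ.(λ.λ.λ.1) (λ.λ.λ.1) (λ.λ.λ.1)) (λ.λ.λ.1)
  →3  (λ.λ.λ.1) (λ.λ.λ.1) (λ.λ.λ.1)
  →4  (λ.λ.1) (λ.λ.λ.1)
  →5  λ.λ.λ.λ.1

Answer: normal form = λ.λ.λ.λ.1  (in 5 steps)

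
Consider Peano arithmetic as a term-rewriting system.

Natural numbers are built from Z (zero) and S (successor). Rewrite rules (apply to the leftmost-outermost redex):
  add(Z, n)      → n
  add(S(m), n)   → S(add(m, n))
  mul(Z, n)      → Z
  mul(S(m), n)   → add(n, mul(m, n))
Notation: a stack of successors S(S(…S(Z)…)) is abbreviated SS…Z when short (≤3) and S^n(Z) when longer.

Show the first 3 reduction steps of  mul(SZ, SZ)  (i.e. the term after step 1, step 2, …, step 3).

  start: mul(SZ, SZ)
  step 1: add(SZ, mul(Z, SZ))
  step 2: S(add(Z, mul(Z, SZ)))
  step 3: S(mul(Z, SZ))

Answer: after 3 steps: S(mul(Z, SZ))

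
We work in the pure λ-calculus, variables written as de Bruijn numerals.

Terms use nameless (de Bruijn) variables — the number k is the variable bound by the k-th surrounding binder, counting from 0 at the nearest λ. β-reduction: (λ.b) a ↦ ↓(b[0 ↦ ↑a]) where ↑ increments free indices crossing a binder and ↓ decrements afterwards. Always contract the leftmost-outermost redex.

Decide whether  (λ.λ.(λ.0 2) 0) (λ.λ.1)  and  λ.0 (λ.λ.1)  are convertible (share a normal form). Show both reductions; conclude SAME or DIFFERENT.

Answer: SAME — A ⇓ λ.0 (λ.λ.1), B ⇓ λ.0 (λ.λ.1)

Working:
Term A:
  start: (λ.λ.(λ.0 2) 0) (λ.λ.1)
  step 1: λ.(λ.0 (λ.λ.1)) 0
  step 2: λ.0 (λ.λ.1)

Term B:
  start: λ.0 (λ.λ.1)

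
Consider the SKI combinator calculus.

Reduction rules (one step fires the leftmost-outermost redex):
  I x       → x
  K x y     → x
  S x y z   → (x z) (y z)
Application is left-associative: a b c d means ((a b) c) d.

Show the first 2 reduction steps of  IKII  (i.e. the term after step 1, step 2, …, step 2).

Answer: after 2 steps: I

Working:
  start: IKII
  [1] KII
  [2] I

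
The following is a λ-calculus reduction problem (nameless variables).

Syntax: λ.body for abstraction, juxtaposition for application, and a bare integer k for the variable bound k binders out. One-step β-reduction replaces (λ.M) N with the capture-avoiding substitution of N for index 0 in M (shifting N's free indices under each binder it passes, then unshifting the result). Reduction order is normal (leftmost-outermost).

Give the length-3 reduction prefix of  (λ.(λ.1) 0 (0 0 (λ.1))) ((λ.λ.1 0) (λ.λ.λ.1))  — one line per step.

  start: (λ.(λ.1) 0 (0 0 (λ.1))) ((λ.λ.1 0) (λ.λ.λ.1))
  →1  (λ.(λ.λ.1 0) (λ.λ.λ.1)) ((λ.λ.1 0) (λ.λ.λ.1)) ((λ.λ.1 0) (λ.λ.λ.1) ((λ.λ.1 0) (λ.λ.λ.1)) (λ.(λ.λ.1 0) (λ.λ.λ.1)))
  →2  (λ.λ.1 0) (λ.λ.λ.1) ((λ.λ.1 0) (λ.λ.λ.1) ((λ.λ.1 0) (λ.λ.λ.1)) (λ.(λ.λ.1 0) (λ.λ.λ.1)))
  →3  (λ.(λ.λ.λ.1) 0) ((λ.λ.1 0) (λ.λ.λ.1) ((λ.λ.1 0) (λ.λ.λ.1)) (λ.(λ.λ.1 0) (λ.λ.λ.1)))

Answer: after 3 steps: (λ.(λ.λ.λ.1) 0) ((λ.λ.1 0) (λ.λ.λ.1) ((λ.λ.1 0) (λ.λ.λ.1)) (λ.(λ.λ.1 0) (λ.λ.λ.1)))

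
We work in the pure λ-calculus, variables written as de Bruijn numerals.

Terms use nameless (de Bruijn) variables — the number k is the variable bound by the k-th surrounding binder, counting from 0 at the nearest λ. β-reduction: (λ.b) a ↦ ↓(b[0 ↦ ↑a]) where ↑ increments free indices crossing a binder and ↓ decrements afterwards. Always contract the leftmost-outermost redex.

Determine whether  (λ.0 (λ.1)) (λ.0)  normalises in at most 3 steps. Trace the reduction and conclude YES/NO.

Answer: YES — reaches normal form λ.λ.0 in 2 ≤ 3 steps

Derivation:
  start: (λ.0 (λ.1)) (λ.0)
  →1  (λ.0) (λ.λ.0)
  →2  λ.λ.0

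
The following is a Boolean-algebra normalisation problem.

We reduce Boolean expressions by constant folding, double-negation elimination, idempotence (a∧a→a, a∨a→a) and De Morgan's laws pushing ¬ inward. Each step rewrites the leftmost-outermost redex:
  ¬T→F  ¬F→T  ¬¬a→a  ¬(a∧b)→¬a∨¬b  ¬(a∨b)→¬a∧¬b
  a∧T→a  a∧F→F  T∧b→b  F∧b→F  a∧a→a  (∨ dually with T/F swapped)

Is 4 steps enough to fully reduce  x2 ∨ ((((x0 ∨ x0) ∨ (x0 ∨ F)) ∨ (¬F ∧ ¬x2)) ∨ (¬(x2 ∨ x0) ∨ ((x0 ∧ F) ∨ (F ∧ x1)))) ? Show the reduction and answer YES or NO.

Answer: NO — after 4 steps the term is x2 ∨ ((x0 ∨ (T ∧ ¬x2)) ∨ (¬(x2 ∨ x0) ∨ ((x0 ∧ F) ∨ (F ∧ x1)))), not yet normal

Working:
  start: x2 ∨ ((((x0 ∨ x0) ∨ (x0 ∨ F)) ∨ (¬F ∧ ¬x2)) ∨ (¬(x2 ∨ x0) ∨ ((x0 ∧ F) ∨ (F ∧ x1))))
  [1] x2 ∨ (((x0 ∨ (x0 ∨ F)) ∨ (¬F ∧ ¬x2)) ∨ (¬(x2 ∨ x0) ∨ ((x0 ∧ F) ∨ (F ∧ x1))))
  [2] x2 ∨ (((x0 ∨ x0) ∨ (¬F ∧ ¬x2)) ∨ (¬(x2 ∨ x0) ∨ ((x0 ∧ F) ∨ (F ∧ x1))))
  [3] x2 ∨ ((x0 ∨ (¬F ∧ ¬x2)) ∨ (¬(x2 ∨ x0) ∨ ((x0 ∧ F) ∨ (F ∧ x1))))
  [4] x2 ∨ ((x0 ∨ (T ∧ ¬x2)) ∨ (¬(x2 ∨ x0) ∨ ((x0 ∧ F) ∨ (F ∧ x1))))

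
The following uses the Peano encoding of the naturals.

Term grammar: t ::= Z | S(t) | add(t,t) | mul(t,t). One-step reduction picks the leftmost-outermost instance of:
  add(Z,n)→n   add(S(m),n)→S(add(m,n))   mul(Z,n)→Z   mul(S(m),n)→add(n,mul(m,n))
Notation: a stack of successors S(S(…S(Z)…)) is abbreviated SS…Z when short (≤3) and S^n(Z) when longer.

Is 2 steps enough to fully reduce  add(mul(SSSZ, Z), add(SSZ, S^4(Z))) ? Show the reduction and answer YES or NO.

Answer: NO — after 2 steps the term is add(mul(SSZ, Z), add(SSZ, S^4(Z))), not yet normal

Working:
  start: add(mul(SSSZ, Z), add(SSZ, S^4(Z)))
  [1] add(add(Z, mul(SSZ, Z)), add(SSZ, S^4(Z)))
  [2] add(mul(SSZ, Z), add(SSZ, S^4(Z)))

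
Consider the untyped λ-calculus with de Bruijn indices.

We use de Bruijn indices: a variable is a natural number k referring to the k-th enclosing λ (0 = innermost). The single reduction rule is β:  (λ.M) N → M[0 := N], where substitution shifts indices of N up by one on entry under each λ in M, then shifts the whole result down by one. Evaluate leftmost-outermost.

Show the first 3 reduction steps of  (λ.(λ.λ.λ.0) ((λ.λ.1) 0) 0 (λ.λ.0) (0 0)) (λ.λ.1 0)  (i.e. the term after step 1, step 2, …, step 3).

Answer: after 3 steps: (λ.0) (λ.λ.0) ((λ.λ.1 0) (λ.λ.1 0))

Working:
  start: (λ.(λ.λ.λ.0) ((λ.λ.1) 0) 0 (λ.λ.0) (0 0)) (λ.λ.1 0)
  →1  (λ.λ.λ.0) ((λ.λ.1) (λ.λ.1 0)) (λ.λ.1 0) (λ.λ.0) ((λ.λ.1 0) (λ.λ.1 0))
  →2  (λ.λ.0) (λ.λ.1 0) (λ.λ.0) ((λ.λ.1 0) (λ.λ.1 0))
  →3  (λ.0) (λ.λ.0) ((λ.λ.1 0) (λ.λ.1 0))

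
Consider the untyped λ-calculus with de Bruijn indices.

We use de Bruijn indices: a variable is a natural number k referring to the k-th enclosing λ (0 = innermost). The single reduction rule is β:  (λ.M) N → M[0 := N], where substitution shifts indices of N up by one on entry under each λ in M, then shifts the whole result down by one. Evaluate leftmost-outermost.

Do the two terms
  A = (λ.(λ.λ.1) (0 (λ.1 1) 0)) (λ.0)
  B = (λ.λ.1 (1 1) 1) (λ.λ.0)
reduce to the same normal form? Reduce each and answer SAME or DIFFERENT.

Term A:
  start: (λ.(λ.λ.1) (0 (λ.1 1) 0)) (λ.0)
  [1] (λ.λ.1) ((λ.0) (λ.(λ.0) (λ.0)) (λ.0))
  [2] λ.(λ.0) (λ.(λ.0) (λ.0)) (λ.0)
  [3] λ.(λ.(λ.0) (λ.0)) (λ.0)
  [4] λ.(λ.0) (λ.0)
  [5] λ.λ.0

Term B:
  start: (λ.λ.1 (1 1) 1) (λ.λ.0)
  [1] λ.(λ.λ.0) ((λ.λ.0) (λ.λ.0)) (λ.λ.0)
  [2] λ.(λ.0) (λ.λ.0)
  [3] λ.λ.λ.0

Answer: DIFFERENT — A ⇓ λ.λ.0, B ⇓ λ.λ.λ.0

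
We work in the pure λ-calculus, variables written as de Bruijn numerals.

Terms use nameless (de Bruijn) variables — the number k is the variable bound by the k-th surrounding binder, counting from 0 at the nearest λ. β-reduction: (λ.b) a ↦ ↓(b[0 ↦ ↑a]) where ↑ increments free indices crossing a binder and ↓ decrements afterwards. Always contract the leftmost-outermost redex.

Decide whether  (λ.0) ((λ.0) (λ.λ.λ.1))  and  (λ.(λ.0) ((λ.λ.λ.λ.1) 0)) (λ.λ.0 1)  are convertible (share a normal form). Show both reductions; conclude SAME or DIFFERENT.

Answer: SAME — A ⇓ λ.λ.λ.1, B ⇓ λ.λ.λ.1

Reduction:
Term A:
  start: (λ.0) ((λ.0) (λ.λ.λ.1))
  →1  (λ.0) (λ.λ.λ.1)
  →2  λ.λ.λ.1

Term B:
  start: (λ.(λ.0) ((λ.λ.λ.λ.1) 0)) (λ.λ.0 1)
  →1  (λ.0) ((λ.λ.λ.λ.1) (λ.λ.0 1))
  →2  (λ.λ.λ.λ.1) (λ.λ.0 1)
  →3  λ.λ.λ.1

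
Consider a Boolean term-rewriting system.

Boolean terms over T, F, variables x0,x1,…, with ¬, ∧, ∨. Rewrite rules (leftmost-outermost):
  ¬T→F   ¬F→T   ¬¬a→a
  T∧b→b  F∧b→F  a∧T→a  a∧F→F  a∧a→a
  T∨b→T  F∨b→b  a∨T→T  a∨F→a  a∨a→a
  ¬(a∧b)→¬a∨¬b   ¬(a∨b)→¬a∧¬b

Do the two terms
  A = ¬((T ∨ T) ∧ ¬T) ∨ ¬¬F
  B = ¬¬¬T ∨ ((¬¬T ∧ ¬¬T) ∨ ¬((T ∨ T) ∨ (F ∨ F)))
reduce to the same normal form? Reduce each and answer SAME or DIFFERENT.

Term A:
  start: ¬((T ∨ T) ∧ ¬T) ∨ ¬¬F
  →1  (¬(T ∨ T) ∨ ¬¬T) ∨ ¬¬F
  →2  ((¬T ∧ ¬T) ∨ ¬¬T) ∨ ¬¬F
  →3  (¬T ∨ ¬¬T) ∨ ¬¬F
  →4  (F ∨ ¬¬T) ∨ ¬¬F
  →5  ¬¬T ∨ ¬¬F
  →6  T ∨ ¬¬F
  →7  T

Term B:
  start: ¬¬¬T ∨ ((¬¬T ∧ ¬¬T) ∨ ¬((T ∨ T) ∨ (F ∨ F)))
  →1  ¬T ∨ ((¬¬T ∧ ¬¬T) ∨ ¬((T ∨ T) ∨ (F ∨ F)))
  →2  F ∨ ((¬¬T ∧ ¬¬T) ∨ ¬((T ∨ T) ∨ (F ∨ F)))
  →3  (¬¬T ∧ ¬¬T) ∨ ¬((T ∨ T) ∨ (F ∨ F))
  →4  ¬¬T ∨ ¬((T ∨ T) ∨ (F ∨ F))
  →5  T ∨ ¬((T ∨ T) ∨ (F ∨ F))
  →6  T

Answer: SAME — A ⇓ T, B ⇓ T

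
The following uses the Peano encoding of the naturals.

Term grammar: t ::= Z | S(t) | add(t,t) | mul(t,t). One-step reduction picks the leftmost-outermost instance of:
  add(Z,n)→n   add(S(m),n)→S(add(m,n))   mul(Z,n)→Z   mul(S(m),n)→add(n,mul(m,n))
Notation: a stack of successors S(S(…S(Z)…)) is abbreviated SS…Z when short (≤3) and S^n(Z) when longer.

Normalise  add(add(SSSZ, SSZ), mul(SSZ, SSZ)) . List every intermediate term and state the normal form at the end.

Answer: normal form = S^9(Z)  (in 19 steps)

Working:
  start: add(add(SSSZ, SSZ), mul(SSZ, SSZ))
  →1  add(S(add(SSZ, SSZ)), mul(SSZ, SSZ))
  →2  S(add(add(SSZ, SSZ), mul(SSZ, SSZ)))
  →3  S(add(S(add(SZ, SSZ)), mul(SSZ, SSZ)))
  →4  S(S(add(add(SZ, SSZ), mul(SSZ, SSZ))))
  →5  S(S(add(S(add(Z, SSZ)), mul(SSZ, SSZ))))
  →6  S(S(S(add(add(Z, SSZ), mul(SSZ, SSZ)))))
  →7  S(S(S(add(SSZ, mul(SSZ, SSZ)))))
  →8  S(S(S(S(add(SZ, mul(SSZ, SSZ))))))
  →9  S(S(S(S(S(add(Z, mul(SSZ, SSZ)))))))
  →10  S(S(S(S(S(mul(SSZ, SSZ))))))
  →11  S(S(S(S(S(add(SSZ, mul(SZ, SSZ)))))))
  →12  S(S(S(S(S(S(add(SZ, mul(SZ, SSZ))))))))
  →13  S(S(S(S(S(S(S(add(Z, mul(SZ, SSZ)))))))))
  →14  S(S(S(S(S(S(S(mul(SZ, SSZ))))))))
  →15  S(S(S(S(S(S(S(add(SSZ, mul(Z, SSZ)))))))))
  →16  S(S(S(S(S(S(S(S(add(SZ, mul(Z, SSZ))))))))))
  →17  S(S(S(S(S(S(S(S(S(add(Z, mul(Z, SSZ)))))))))))
  →18  S(S(S(S(S(S(S(S(S(mul(Z, SSZ))))))))))
  →19  S^9(Z)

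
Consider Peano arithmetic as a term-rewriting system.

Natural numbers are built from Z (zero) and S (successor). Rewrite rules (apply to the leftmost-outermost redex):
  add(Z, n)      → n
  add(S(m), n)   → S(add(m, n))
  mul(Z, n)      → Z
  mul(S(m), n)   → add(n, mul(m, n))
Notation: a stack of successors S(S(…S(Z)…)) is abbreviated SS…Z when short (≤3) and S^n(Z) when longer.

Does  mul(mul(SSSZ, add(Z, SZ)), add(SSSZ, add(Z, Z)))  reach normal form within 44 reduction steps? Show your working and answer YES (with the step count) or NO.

Answer: YES — reaches normal form S^9(Z) in 44 ≤ 44 steps

Working:
  start: mul(mul(SSSZ, add(Z, SZ)), add(SSSZ, add(Z, Z)))
  [1] mul(add(add(Z, SZ), mul(SSZ, add(Z, SZ))), add(SSSZ, add(Z, Z)))
  [2] mul(add(SZ, mul(SSZ, add(Z, SZ))), add(SSSZ, add(Z, Z)))
  [3] mul(S(add(Z, mul(SSZ, add(Z, SZ)))), add(SSSZ, add(Z, Z)))
  [4] add(add(SSSZ, add(Z, Z)), mul(add(Z, mul(SSZ, add(Z, SZ))), add(SSSZ, add(Z, Z))))
  [5] add(S(add(SSZ, add(Z, Z))), mul(add(Z, mul(SSZ, add(Z, SZ))), add(SSSZ, add(Z, Z))))
  [6] S(add(add(SSZ, add(Z, Z)), mul(add(Z, mul(SSZ, add(Z, SZ))), add(SSSZ, add(Z, Z)))))
  [7] S(add(S(add(SZ, add(Z, Z))), mul(add(Z, mul(SSZ, add(Z, SZ))), add(SSSZ, add(Z, Z)))))
  [8] S(S(add(add(SZ, add(Z, Z)), mul(add(Z, mul(SSZ, add(Z, SZ))), add(SSSZ, add(Z, Z))))))
  [9] S(S(add(S(add(Z, add(Z, Z))), mul(add(Z, mul(SSZ, add(Z, SZ))), add(SSSZ, add(Z, Z))))))
  [10] S(S(S(add(add(Z, add(Z, Z)), mul(add(Z, mul(SSZ, add(Z, SZ))), add(SSSZ, add(Z, Z)))))))
  [11] S(S(S(add(add(Z, Z), mul(add(Z, mul(SSZ, add(Z, SZ))), add(SSSZ, add(Z, Z)))))))
  [12] S(S(S(add(Z, mul(add(Z, mul(SSZ, add(Z, SZ))), add(SSSZ, add(Z, Z)))))))
  [13] S(S(S(mul(add(Z, mul(SSZ, add(Z, SZ))), add(SSSZ, add(Z, Z))))))
  [14] S(S(S(mul(mul(SSZ, add(Z, SZ)), add(SSSZ, add(Z, Z))))))
  [15] S(S(S(mul(add(add(Z, SZ), mul(SZ, add(Z, SZ))), add(SSSZ, add(Z, Z))))))
  [16] S(S(S(mul(add(SZ, mul(SZ, add(Z, SZ))), add(SSSZ, add(Z, Z))))))
  [17] S(S(S(mul(S(add(Z, mul(SZ, add(Z, SZ)))), add(SSSZ, add(Z, Z))))))
  [18] S(S(S(add(add(SSSZ, add(Z, Z)), mul(add(Z, mul(SZ, add(Z, SZ))), add(SSSZ, add(Z, Z)))))))
  [19] S(S(S(add(S(add(SSZ, add(Z, Z))), mul(add(Z, mul(SZ, add(Z, SZ))), add(SSSZ, add(Z, Z)))))))
  [20] S(S(S(S(add(add(SSZ, add(Z, Z)), mul(add(Z, mul(SZ, add(Z, SZ))), add(SSSZ, add(Z, Z))))))))
  [21] S(S(S(S(add(S(add(SZ, add(Z, Z))), mul(add(Z, mul(SZ, add(Z, SZ))), add(SSSZ, add(Z, Z))))))))
  [22] S(S(S(S(S(add(add(SZ, add(Z, Z)), mul(add(Z, mul(SZ, add(Z, SZ))), add(SSSZ, add(Z, Z)))))))))
  [23] S(S(S(S(S(add(S(add(Z, add(Z, Z))), mul(add(Z, mul(SZ, add(Z, SZ))), add(SSSZ, add(Z, Z)))))))))
  [24] S(S(S(S(S(S(add(add(Z, add(Z, Z)), mul(add(Z, mul(SZ, add(Z, SZ))), add(SSSZ, add(Z, Z))))))))))
  [25] S(S(S(S(S(S(add(add(Z, Z), mul(add(Z, mul(SZ, add(Z, SZ))), add(SSSZ, add(Z, Z))))))))))
  [26] S(S(S(S(S(S(add(Z, mul(add(Z, mul(SZ, add(Z, SZ))), add(SSSZ, add(Z, Z))))))))))
  [27] S(S(S(S(S(S(mul(add(Z, mul(SZ, add(Z, SZ))), add(SSSZ, add(Z, Z)))))))))
  [28] S(S(S(S(S(S(mul(mul(SZ, add(Z, SZ)), add(SSSZ, add(Z, Z)))))))))
  [29] S(S(S(S(S(S(mul(add(add(Z, SZ), mul(Z, add(Z, SZ))), add(SSSZ, add(Z, Z)))))))))
  [30] S(S(S(S(S(S(mul(add(SZ, mul(Z, add(Z, SZ))), add(SSSZ, add(Z, Z)))))))))
  [31] S(S(S(S(S(S(mul(S(add(Z, mul(Z, add(Z, SZ)))), add(SSSZ, add(Z, Z)))))))))
  [32] S(S(S(S(S(S(add(add(SSSZ, add(Z, Z)), mul(add(Z, mul(Z, add(Z, SZ))), add(SSSZ, add(Z, Z))))))))))
  [33] S(S(S(S(S(S(add(S(add(SSZ, add(Z, Z))), mul(add(Z, mul(Z, add(Z, SZ))), add(SSSZ, add(Z, Z))))))))))
  [34] S(S(S(S(S(S(S(add(add(SSZ, add(Z, Z)), mul(add(Z, mul(Z, add(Z, SZ))), add(SSSZ, add(Z, Z)))))))))))
  [35] S(S(S(S(S(S(S(add(S(add(SZ, add(Z, Z))), mul(add(Z, mul(Z, add(Z, SZ))), add(SSSZ, add(Z, Z)))))))))))
  [36] S(S(S(S(S(S(S(S(add(add(SZ, add(Z, Z)), mul(add(Z, mul(Z, add(Z, SZ))), add(SSSZ, add(Z, Z))))))))))))
  [37] S(S(S(S(S(S(S(S(add(S(add(Z, add(Z, Z))), mul(add(Z, mul(Z, add(Z, SZ))), add(SSSZ, add(Z, Z))))))))))))
  [38] S(S(S(S(S(S(S(S(S(add(add(Z, add(Z, Z)), mul(add(Z, mul(Z, add(Z, SZ))), add(SSSZ, add(Z, Z)))))))))))))
  [39] S(S(S(S(S(S(S(S(S(add(add(Z, Z), mul(add(Z, mul(Z, add(Z, SZ))), add(SSSZ, add(Z, Z)))))))))))))
  [40] S(S(S(S(S(S(S(S(S(add(Z, mul(add(Z, mul(Z, add(Z, SZ))), add(SSSZ, add(Z, Z)))))))))))))
  [41] S(S(S(S(S(S(S(S(S(mul(add(Z, mul(Z, add(Z, SZ))), add(SSSZ, add(Z, Z))))))))))))
  [42] S(S(S(S(S(S(S(S(S(mul(mul(Z, add(Z, SZ)), add(SSSZ, add(Z, Z))))))))))))
  [43] S(S(S(S(S(S(S(S(S(mul(Z, add(SSSZ, add(Z, Z))))))))))))
  [44] S^9(Z)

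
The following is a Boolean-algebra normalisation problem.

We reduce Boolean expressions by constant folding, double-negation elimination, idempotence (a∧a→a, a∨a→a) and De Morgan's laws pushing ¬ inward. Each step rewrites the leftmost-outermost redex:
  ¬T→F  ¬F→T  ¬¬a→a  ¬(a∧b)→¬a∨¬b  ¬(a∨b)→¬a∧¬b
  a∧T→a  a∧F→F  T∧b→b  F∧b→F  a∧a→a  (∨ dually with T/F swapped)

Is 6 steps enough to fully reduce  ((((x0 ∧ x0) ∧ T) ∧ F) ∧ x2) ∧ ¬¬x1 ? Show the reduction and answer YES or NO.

Answer: YES — reaches normal form F in 3 ≤ 6 steps

Working:
  start: ((((x0 ∧ x0) ∧ T) ∧ F) ∧ x2) ∧ ¬¬x1
  step 1: (F ∧ x2) ∧ ¬¬x1
  step 2: F ∧ ¬¬x1
  step 3: F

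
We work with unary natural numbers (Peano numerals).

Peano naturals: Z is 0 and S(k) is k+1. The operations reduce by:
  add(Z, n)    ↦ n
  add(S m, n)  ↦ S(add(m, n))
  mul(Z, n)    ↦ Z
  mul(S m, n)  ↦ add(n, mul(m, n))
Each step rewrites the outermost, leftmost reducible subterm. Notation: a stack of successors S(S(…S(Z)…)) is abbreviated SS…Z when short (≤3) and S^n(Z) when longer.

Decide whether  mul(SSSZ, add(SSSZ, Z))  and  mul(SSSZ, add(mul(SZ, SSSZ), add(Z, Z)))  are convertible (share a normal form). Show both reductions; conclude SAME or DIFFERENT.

Term A:
  start: mul(SSSZ, add(SSSZ, Z))
  [1] add(add(SSSZ, Z), mul(SSZ, add(SSSZ, Z)))
  [2] add(S(add(SSZ, Z)), mul(SSZ, add(SSSZ, Z)))
  [3] S(add(add(SSZ, Z), mul(SSZ, add(SSSZ, Z))))
  [4] S(add(S(add(SZ, Z)), mul(SSZ, add(SSSZ, Z))))
  [5] S(S(add(add(SZ, Z), mul(SSZ, add(SSSZ, Z)))))
  [6] S(S(add(S(add(Z, Z)), mul(SSZ, add(SSSZ, Z)))))
  [7] S(S(S(add(add(Z, Z), mul(SSZ, add(SSSZ, Z))))))
  [8] S(S(S(add(Z, mul(SSZ, add(SSSZ, Z))))))
  [9] S(S(S(mul(SSZ, add(SSSZ, Z)))))
  [10] S(S(S(add(add(SSSZ, Z), mul(SZ, add(SSSZ, Z))))))
  [11] S(S(S(add(S(add(SSZ, Z)), mul(SZ, add(SSSZ, Z))))))
  [12] S(S(S(S(add(add(SSZ, Z), mul(SZ, add(SSSZ, Z)))))))
  [13] S(S(S(S(add(S(add(SZ, Z)), mul(SZ, add(SSSZ, Z)))))))
  [14] S(S(S(S(S(add(add(SZ, Z), mul(SZ, add(SSSZ, Z))))))))
  [15] S(S(S(S(S(add(S(add(Z, Z)), mul(SZ, add(SSSZ, Z))))))))
  [16] S(S(S(S(S(S(add(add(Z, Z), mul(SZ, add(SSSZ, Z)))))))))
  [17] S(S(S(S(S(S(add(Z, mul(SZ, add(SSSZ, Z)))))))))
  [18] S(S(S(S(S(S(mul(SZ, add(SSSZ, Z))))))))
  [19] S(S(S(S(S(S(add(add(SSSZ, Z), mul(Z, add(SSSZ, Z)))))))))
  [20] S(S(S(S(S(S(add(S(add(SSZ, Z)), mul(Z, add(SSSZ, Z)))))))))
  [21] S(S(S(S(S(S(S(add(add(SSZ, Z), mul(Z, add(SSSZ, Z))))))))))
  [22] S(S(S(S(S(S(S(add(S(add(SZ, Z)), mul(Z, add(SSSZ, Z))))))))))
  [23] S(S(S(S(S(S(S(S(add(add(SZ, Z), mul(Z, add(SSSZ, Z)))))))))))
  [24] S(S(S(S(S(S(S(S(add(S(add(Z, Z)), mul(Z, add(SSSZ, Z)))))))))))
  [25] S(S(S(S(S(S(S(S(S(add(add(Z, Z), mul(Z, add(SSSZ, Z))))))))))))
  [26] S(S(S(S(S(S(S(S(S(add(Z, mul(Z, add(SSSZ, Z))))))))))))
  [27] S(S(S(S(S(S(S(S(S(mul(Z, add(SSSZ, Z)))))))))))
  [28] S^9(Z)

Term B:
  start: mul(SSSZ, add(mul(SZ, SSSZ), add(Z, Z)))
  [1] add(add(mul(SZ, SSSZ), add(Z, Z)), mul(SSZ, add(mul(SZ, SSSZ), add(Z, Z))))
  [2] add(add(add(SSSZ, mul(Z, SSSZ)), add(Z, Z)), mul(SSZ, add(mul(SZ, SSSZ), add(Z, Z))))
  [3] add(add(S(add(SSZ, mul(Z, SSSZ))), add(Z, Z)), mul(SSZ, add(mul(SZ, SSSZ), add(Z, Z))))
  [4] add(S(add(add(SSZ, mul(Z, SSSZ)), add(Z, Z))), mul(SSZ, add(mul(SZ, SSSZ), add(Z, Z))))
  [5] S(add(add(add(SSZ, mul(Z, SSSZ)), add(Z, Z)), mul(SSZ, add(mul(SZ, SSSZ), add(Z, Z)))))
  [6] S(add(add(S(add(SZ, mul(Z, SSSZ))), add(Z, Z)), mul(SSZ, add(mul(SZ, SSSZ), add(Z, Z)))))
  [7] S(add(S(add(add(SZ, mul(Z, SSSZ)), add(Z, Z))), mul(SSZ, add(mul(SZ, SSSZ), add(Z, Z)))))
  [8] S(S(add(add(add(SZ, mul(Z, SSSZ)), add(Z, Z)), mul(SSZ, add(mul(SZ, SSSZ), add(Z, Z))))))
  [9] S(S(add(add(S(add(Z, mul(Z, SSSZ))), add(Z, Z)), mul(SSZ, add(mul(SZ, SSSZ), add(Z, Z))))))
  [10] S(S(add(S(add(add(Z, mul(Z, SSSZ)), add(Z, Z))), mul(SSZ, add(mul(SZ, SSSZ), add(Z, Z))))))
  [11] S(S(S(add(add(add(Z, mul(Z, SSSZ)), add(Z, Z)), mul(SSZ, add(mul(SZ, SSSZ), add(Z, Z)))))))
  [12] S(S(S(add(add(mul(Z, SSSZ), add(Z, Z)), mul(SSZ, add(mul(SZ, SSSZ), add(Z, Z)))))))
  [13] S(S(S(add(add(Z, add(Z, Z)), mul(SSZ, add(mul(SZ, SSSZ), add(Z, Z)))))))
  [14] S(S(S(add(add(Z, Z), mul(SSZ, add(mul(SZ, SSSZ), add(Z, Z)))))))
  [15] S(S(S(add(Z, mul(SSZ, add(mul(SZ, SSSZ), add(Z, Z)))))))
  [16] S(S(S(mul(SSZ, add(mul(SZ, SSSZ), add(Z, Z))))))
  [17] S(S(S(add(add(mul(SZ, SSSZ), add(Z, Z)), mul(SZ, add(mul(SZ, SSSZ), add(Z, Z)))))))
  [18] S(S(S(add(add(add(SSSZ, mul(Z, SSSZ)), add(Z, Z)), mul(SZ, add(mul(SZ, SSSZ), add(Z, Z)))))))
  [19] S(S(S(add(add(S(add(SSZ, mul(Z, SSSZ))), add(Z, Z)), mul(SZ, add(mul(SZ, SSSZ), add(Z, Z)))))))
  [20] S(S(S(add(S(add(add(SSZ, mul(Z, SSSZ)), add(Z, Z))), mul(SZ, add(mul(SZ, SSSZ), add(Z, Z)))))))
  [21] S(S(S(S(add(add(add(SSZ, mul(Z, SSSZ)), add(Z, Z)), mul(SZ, add(mul(SZ, SSSZ), add(Z, Z))))))))
  [22] S(S(S(S(add(add(S(add(SZ, mul(Z, SSSZ))), add(Z, Z)), mul(SZ, add(mul(SZ, SSSZ), add(Z, Z))))))))
  [23] S(S(S(S(add(S(add(add(SZ, mul(Z, SSSZ)), add(Z, Z))), mul(SZ, add(mul(SZ, SSSZ), add(Z, Z))))))))
  [24] S(S(S(S(S(add(add(add(SZ, mul(Z, SSSZ)), add(Z, Z)), mul(SZ, add(mul(SZ, SSSZ), add(Z, Z)))))))))
  [25] S(S(S(S(S(add(add(S(add(Z, mul(Z, SSSZ))), add(Z, Z)), mul(SZ, add(mul(SZ, SSSZ), add(Z, Z)))))))))
  [26] S(S(S(S(S(add(S(add(add(Z, mul(Z, SSSZ)), add(Z, Z))), mul(SZ, add(mul(SZ, SSSZ), add(Z, Z)))))))))
  [27] S(S(S(S(S(S(add(add(add(Z, mul(Z, SSSZ)), add(Z, Z)), mul(SZ, add(mul(SZ, SSSZ), add(Z, Z))))))))))
  [28] S(S(S(S(S(S(add(add(mul(Z, SSSZ), add(Z, Z)), mul(SZ, add(mul(SZ, SSSZ), add(Z, Z))))))))))
  [29] S(S(S(S(S(S(add(add(Z, add(Z, Z)), mul(SZ, add(mul(SZ, SSSZ), add(Z, Z))))))))))
  [30] S(S(S(S(S(S(add(add(Z, Z), mul(SZ, add(mul(SZ, SSSZ), add(Z, Z))))))))))
  [31] S(S(S(S(S(S(add(Z, mul(SZ, add(mul(SZ, SSSZ), add(Z, Z))))))))))
  [32] S(S(S(S(S(S(mul(SZ, add(mul(SZ, SSSZ), add(Z, Z)))))))))
  [33] S(S(S(S(S(S(add(add(mul(SZ, SSSZ), add(Z, Z)), mul(Z, add(mul(SZ, SSSZ), add(Z, Z))))))))))
  [34] S(S(S(S(S(S(add(add(add(SSSZ, mul(Z, SSSZ)), add(Z, Z)), mul(Z, add(mul(SZ, SSSZ), add(Z, Z))))))))))
  [35] S(S(S(S(S(S(add(add(S(add(SSZ, mul(Z, SSSZ))), add(Z, Z)), mul(Z, add(mul(SZ, SSSZ), add(Z, Z))))))))))
  [36] S(S(S(S(S(S(add(S(add(add(SSZ, mul(Z, SSSZ)), add(Z, Z))), mul(Z, add(mul(SZ, SSSZ), add(Z, Z))))))))))
  [37] S(S(S(S(S(S(S(add(add(add(SSZ, mul(Z, SSSZ)), add(Z, Z)), mul(Z, add(mul(SZ, SSSZ), add(Z, Z)))))))))))
  [38] S(S(S(S(S(S(S(add(add(S(add(SZ, mul(Z, SSSZ))), add(Z, Z)), mul(Z, add(mul(SZ, SSSZ), add(Z, Z)))))))))))
  [39] S(S(S(S(S(S(S(add(S(add(add(SZ, mul(Z, SSSZ)), add(Z, Z))), mul(Z, add(mul(SZ, SSSZ), add(Z, Z)))))))))))
  [40] S(S(S(S(S(S(S(S(add(add(add(SZ, mul(Z, SSSZ)), add(Z, Z)), mul(Z, add(mul(SZ, SSSZ), add(Z, Z))))))))))))
  [41] S(S(S(S(S(S(S(S(add(add(S(add(Z, mul(Z, SSSZ))), add(Z, Z)), mul(Z, add(mul(SZ, SSSZ), add(Z, Z))))))))))))
  [42] S(S(S(S(S(S(S(S(add(S(add(add(Z, mul(Z, SSSZ)), add(Z, Z))), mul(Z, add(mul(SZ, SSSZ), add(Z, Z))))))))))))
  [43] S(S(S(S(S(S(S(S(S(add(add(add(Z, mul(Z, SSSZ)), add(Z, Z)), mul(Z, add(mul(SZ, SSSZ), add(Z, Z)))))))))))))
  [44] S(S(S(S(S(S(S(S(S(add(add(mul(Z, SSSZ), add(Z, Z)), mul(Z, add(mul(SZ, SSSZ), add(Z, Z)))))))))))))
  [45] S(S(S(S(S(S(S(S(S(add(add(Z, add(Z, Z)), mul(Z, add(mul(SZ, SSSZ), add(Z, Z)))))))))))))
  [46] S(S(S(S(S(S(S(S(S(add(add(Z, Z), mul(Z, add(mul(SZ, SSSZ), add(Z, Z)))))))))))))
  [47] S(S(S(S(S(S(S(S(S(add(Z, mul(Z, add(mul(SZ, SSSZ), add(Z, Z)))))))))))))
  [48] S(S(S(S(S(S(S(S(S(mul(Z, add(mul(SZ, SSSZ), add(Z, Z))))))))))))
  [49] S^9(Z)

Answer: SAME — A ⇓ S^9(Z), B ⇓ S^9(Z)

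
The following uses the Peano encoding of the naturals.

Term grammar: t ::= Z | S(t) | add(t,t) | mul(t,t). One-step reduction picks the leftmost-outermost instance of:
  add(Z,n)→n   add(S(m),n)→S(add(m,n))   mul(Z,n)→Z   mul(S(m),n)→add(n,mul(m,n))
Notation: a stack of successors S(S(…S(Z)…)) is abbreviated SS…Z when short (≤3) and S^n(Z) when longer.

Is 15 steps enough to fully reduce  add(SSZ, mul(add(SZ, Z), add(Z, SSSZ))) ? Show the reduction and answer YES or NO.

Answer: YES — reaches normal form S^5(Z) in 12 ≤ 15 steps

Derivation:
  start: add(SSZ, mul(add(SZ, Z), add(Z, SSSZ)))
  [1] S(add(SZ, mul(add(SZ, Z), add(Z, SSSZ))))
  [2] S(S(add(Z, mul(add(SZ, Z), add(Z, SSSZ)))))
  [3] S(S(mul(add(SZ, Z), add(Z, SSSZ))))
  [4] S(S(mul(S(add(Z, Z)), add(Z, SSSZ))))
  [5] S(S(add(add(Z, SSSZ), mul(add(Z, Z), add(Z, SSSZ)))))
  [6] S(S(add(SSSZ, mul(add(Z, Z), add(Z, SSSZ)))))
  [7] S(S(S(add(SSZ, mul(add(Z, Z), add(Z, SSSZ))))))
  [8] S(S(S(S(add(SZ, mul(add(Z, Z), add(Z, SSSZ)))))))
  [9] S(S(S(S(S(add(Z, mul(add(Z, Z), add(Z, SSSZ))))))))
  [10] S(S(S(S(S(mul(add(Z, Z), add(Z, SSSZ)))))))
  [11] S(S(S(S(S(mul(Z, add(Z, SSSZ)))))))
  [12] S^5(Z)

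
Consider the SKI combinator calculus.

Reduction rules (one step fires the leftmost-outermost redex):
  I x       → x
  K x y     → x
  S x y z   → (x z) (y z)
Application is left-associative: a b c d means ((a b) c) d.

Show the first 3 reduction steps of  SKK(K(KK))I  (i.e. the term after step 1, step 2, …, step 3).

Answer: after 3 steps: KK

Working:
  start: SKK(K(KK))I
  [1] K(K(KK))(K(K(KK)))I
  [2] K(KK)I
  [3] KK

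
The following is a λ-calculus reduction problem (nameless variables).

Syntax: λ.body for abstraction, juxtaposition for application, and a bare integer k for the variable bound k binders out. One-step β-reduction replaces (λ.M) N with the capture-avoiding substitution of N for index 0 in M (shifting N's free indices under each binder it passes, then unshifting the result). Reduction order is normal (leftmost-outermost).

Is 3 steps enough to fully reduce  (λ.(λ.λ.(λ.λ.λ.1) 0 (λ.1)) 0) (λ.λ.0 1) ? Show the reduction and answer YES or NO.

Answer: NO — after 3 steps the term is λ.(λ.λ.1) (λ.1), not yet normal

Reduction:
  start: (λ.(λ.λ.(λ.λ.λ.1) 0 (λ.1)) 0) (λ.λ.0 1)
  [1] (λ.λ.(λ.λ.λ.1) 0 (λ.1)) (λ.λ.0 1)
  [2] λ.(λ.λ.λ.1) 0 (λ.1)
  [3] λ.(λ.λ.1) (λ.1)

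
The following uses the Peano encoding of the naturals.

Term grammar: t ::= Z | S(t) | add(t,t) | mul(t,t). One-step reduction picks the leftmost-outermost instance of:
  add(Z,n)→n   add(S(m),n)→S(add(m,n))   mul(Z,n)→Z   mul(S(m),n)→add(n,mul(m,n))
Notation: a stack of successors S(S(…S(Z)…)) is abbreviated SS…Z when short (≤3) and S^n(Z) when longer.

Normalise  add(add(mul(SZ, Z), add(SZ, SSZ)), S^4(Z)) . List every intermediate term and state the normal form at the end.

Answer: normal form = S^7(Z)  (in 10 steps)

Derivation:
  start: add(add(mul(SZ, Z), add(SZ, SSZ)), S^4(Z))
  [1] add(add(add(Z, mul(Z, Z)), add(SZ, SSZ)), S^4(Z))
  [2] add(add(mul(Z, Z), add(SZ, SSZ)), S^4(Z))
  [3] add(add(Z, add(SZ, SSZ)), S^4(Z))
  [4] add(add(SZ, SSZ), S^4(Z))
  [5] add(S(add(Z, SSZ)), S^4(Z))
  [6] S(add(add(Z, SSZ), S^4(Z)))
  [7] S(add(SSZ, S^4(Z)))
  [8] S(S(add(SZ, S^4(Z))))
  [9] S(S(S(add(Z, S^4(Z)))))
  [10] S^7(Z)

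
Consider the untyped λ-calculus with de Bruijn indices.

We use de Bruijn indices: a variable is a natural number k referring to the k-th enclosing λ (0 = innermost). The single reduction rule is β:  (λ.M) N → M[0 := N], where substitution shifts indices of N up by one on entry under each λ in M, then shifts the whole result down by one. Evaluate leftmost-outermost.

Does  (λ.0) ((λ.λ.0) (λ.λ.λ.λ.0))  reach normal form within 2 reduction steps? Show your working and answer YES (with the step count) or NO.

  start: (λ.0) ((λ.λ.0) (λ.λ.λ.λ.0))
  step 1: (λ.λ.0) (λ.λ.λ.λ.0)
  step 2: λ.0

Answer: YES — reaches normal form λ.0 in 2 ≤ 2 steps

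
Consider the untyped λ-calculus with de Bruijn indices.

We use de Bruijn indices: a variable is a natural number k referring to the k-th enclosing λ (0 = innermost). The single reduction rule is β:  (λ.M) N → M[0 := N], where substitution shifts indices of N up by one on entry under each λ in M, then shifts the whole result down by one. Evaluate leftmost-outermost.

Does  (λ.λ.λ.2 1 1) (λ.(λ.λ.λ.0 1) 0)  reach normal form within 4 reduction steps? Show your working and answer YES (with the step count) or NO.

Answer: YES — reaches normal form λ.λ.λ.0 2 in 4 ≤ 4 steps

Working:
  start: (λ.λ.λ.2 1 1) (λ.(λ.λ.λ.0 1) 0)
  →1  λ.λ.(λ.(λ.λ.λ.0 1) 0) 1 1
  →2  λ.λ.(λ.λ.λ.0 1) 1 1
  →3  λ.λ.(λ.λ.0 1) 1
  →4  λ.λ.λ.0 2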